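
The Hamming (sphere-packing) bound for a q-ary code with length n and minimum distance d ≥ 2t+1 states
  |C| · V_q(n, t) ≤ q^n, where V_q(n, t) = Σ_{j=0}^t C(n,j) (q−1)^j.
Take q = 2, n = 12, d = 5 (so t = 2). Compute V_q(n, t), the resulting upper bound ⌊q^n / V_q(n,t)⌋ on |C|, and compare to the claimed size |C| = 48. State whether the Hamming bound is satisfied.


V_q(n, t) = 79, q^n = 4096, Hamming bound = 51, |C| = 48 ≤ bound (satisfied).

Step 1: Compute V_q(n, t) = Σ_{j=0}^2 C(n, j) (q−1)^j.
  j = 0: C(12,0)·(1)^0 = 1·1 = 1.
  j = 1: C(12,1)·(1)^1 = 12·1 = 12.
  j = 2: C(12,2)·(1)^2 = 66·1 = 66.
  V_q(n, t) = 1 + 12 + 66 = 79.
Step 2: q^n = 2^12 = 4096.
Step 3: Hamming bound ⌊q^n / V_q(n,t)⌋ = ⌊4096/79⌋ = 51.
Step 4: Compare |C| = 48 to 51: satisfied.
The claimed |C| lies below the Hamming bound.


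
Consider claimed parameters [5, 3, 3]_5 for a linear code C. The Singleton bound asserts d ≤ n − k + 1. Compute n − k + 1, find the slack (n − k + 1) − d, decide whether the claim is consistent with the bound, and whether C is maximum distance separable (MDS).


Singleton RHS = n − k + 1 = 3, slack = 0, bound satisfied, MDS.

Singleton bound: d ≤ n − k + 1.
Here n = 5, k = 3, so n − k + 1 = 3.
Given d = 3, check d ≤ 3: YES.
Slack = (n − k + 1) − d = 0.
The code is MDS (slack = 0).
Description: the claimed parameters are [5, 3, 3]_5; such a code would be MDS (meets Singleton bound).


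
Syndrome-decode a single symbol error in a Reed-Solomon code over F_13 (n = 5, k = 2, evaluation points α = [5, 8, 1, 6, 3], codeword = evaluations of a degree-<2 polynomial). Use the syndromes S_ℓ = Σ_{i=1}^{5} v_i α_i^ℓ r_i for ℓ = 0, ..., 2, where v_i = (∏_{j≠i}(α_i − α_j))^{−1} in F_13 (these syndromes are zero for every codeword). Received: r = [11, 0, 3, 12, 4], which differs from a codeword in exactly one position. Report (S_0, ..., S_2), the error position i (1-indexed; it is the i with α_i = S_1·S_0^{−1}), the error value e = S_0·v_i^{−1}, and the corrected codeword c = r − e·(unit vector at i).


S = (10, 11, 3), error at position 1, error magnitude e = 6, c = [5, 0, 3, 12, 4].

Step 1: column multipliers v_i = (∏_{j≠i}(α_i − α_j))^{−1} mod 13.
  i = 1 (α = 5): (5−8)(5−1)(5−6)(5−3) = (−3)·4·(−1)·2 = 24 ≡ 11, so v_1 = 11^{−1} = 6 (mod 13).
  i = 2 (α = 8): (8−5)(8−1)(8−6)(8−3) = 3·7·2·5 = 210 ≡ 2, so v_2 = 2^{−1} = 7 (mod 13).
  i = 3 (α = 1): (1−5)(1−8)(1−6)(1−3) = (−4)·(−7)·(−5)·(−2) = 280 ≡ 7, so v_3 = 7^{−1} = 2 (mod 13).
  i = 4 (α = 6): (6−5)(6−8)(6−1)(6−3) = 1·(−2)·5·3 = −30 ≡ 9, so v_4 = 9^{−1} = 3 (mod 13).
  i = 5 (α = 3): (3−5)(3−8)(3−1)(3−6) = (−2)·(−5)·2·(−3) = −60 ≡ 5, so v_5 = 5^{−1} = 8 (mod 13).
  v = [6, 7, 2, 3, 8].
Step 2: syndromes of r = [11, 0, 3, 12, 4] (all sums mod 13).
  S_0 = Σ v_i r_i = 6·11 + 7·0 + 2·3 + 3·12 + 8·4 = 140 ≡ 10.
  S_1 = Σ v_i α_i r_i = 6·5·11 + 7·8·0 + 2·1·3 + 3·6·12 + 8·3·4 = 648 ≡ 11.
  α_i^2 mod 13 = [12, 12, 1, 10, 9].
  S_2 = Σ v_i α_i^2 r_i = 6·12·11 + 7·12·0 + 2·1·3 + 3·10·12 + 8·9·4 = 1446 ≡ 3.
  S = (10, 11, 3) ≠ 0, so r is not a codeword (an error is present).
Step 3: locate the error. For a single error e at position i, S_ℓ = v_i·e·α_i^ℓ, so α_err = S_1/S_0.
  S_0^{−1} = 10^{−1} = 4 (mod 13), so α_err = 11·4 = 44 ≡ 5 = α_1. Error position i = 1.
  Consistency check: S_2/S_1 = 3·6 = 18 ≡ 5 = α_err ✓ (single-error assumption holds).
Step 4: error magnitude e = S_0/v_1 = S_0·∏_{j≠1}(α_1 − α_j) = 10·11 = 110 ≡ 6 (mod 13).
Step 5: correct position 1: c_1 = r_1 − e = 11 − 6 ≡ 5 (mod 13). Hence c = [5, 0, 3, 12, 4].
  Check: interpolating c through the α_i gives m(x) = 9 + 7·x (degree < 2) with m(α_i) = c_i for every i, so c is indeed a codeword.


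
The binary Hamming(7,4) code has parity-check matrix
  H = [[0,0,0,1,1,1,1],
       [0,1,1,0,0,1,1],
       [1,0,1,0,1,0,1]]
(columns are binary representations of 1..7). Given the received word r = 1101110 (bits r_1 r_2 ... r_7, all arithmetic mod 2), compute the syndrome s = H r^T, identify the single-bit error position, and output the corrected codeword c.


s = (1, 0, 0)^T, error position = 4, corrected codeword c = 1100110

Compute s = H r^T mod 2 one row at a time:
  s_1 = 1 + 1 + 1 + 0 = 3 ≡ 1 (mod 2).
  s_2 = 1 + 0 + 1 + 0 = 2 ≡ 0 (mod 2).
  s_3 = 1 + 0 + 1 + 0 = 2 ≡ 0 (mod 2).
s = (1, 0, 0)^T — this equals column 4 of H (binary 100), so error is at position 4.
Correct: flip bit 4 of r = 1101110 to get c = 1100110.


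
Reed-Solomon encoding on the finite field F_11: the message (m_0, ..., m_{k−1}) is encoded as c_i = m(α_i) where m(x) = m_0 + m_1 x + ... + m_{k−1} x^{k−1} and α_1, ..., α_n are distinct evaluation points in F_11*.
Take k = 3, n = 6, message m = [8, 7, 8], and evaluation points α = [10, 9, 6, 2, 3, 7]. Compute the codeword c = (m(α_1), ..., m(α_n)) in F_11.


c = [9, 4, 8, 10, 2, 9]

Message polynomial: m(x) = 8 + 7·x + 8·x^2 (mod 11).
For each evaluation point α_i, compute m(α_i) mod 11:
  α_1 = 10: Horner steps 8 → 10 → 9, so m(10) = 9.
  α_2 = 9: Horner steps 8 → 2 → 4, so m(9) = 4.
  α_3 = 6: Horner steps 8 → 0 → 8, so m(6) = 8.
  α_4 = 2: Horner steps 8 → 1 → 10, so m(2) = 10.
  α_5 = 3: Horner steps 8 → 9 → 2, so m(3) = 2.
  α_6 = 7: Horner steps 8 → 8 → 9, so m(7) = 9.
Codeword c = [9, 4, 8, 10, 2, 9] ∈ F_11^6.


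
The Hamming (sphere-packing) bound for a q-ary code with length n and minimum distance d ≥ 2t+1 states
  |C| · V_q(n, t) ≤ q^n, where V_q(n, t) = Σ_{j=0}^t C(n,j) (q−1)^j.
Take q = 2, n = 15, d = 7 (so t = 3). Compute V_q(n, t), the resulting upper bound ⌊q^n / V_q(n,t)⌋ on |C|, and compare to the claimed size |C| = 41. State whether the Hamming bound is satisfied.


V_q(n, t) = 576, q^n = 32768, Hamming bound = 56, |C| = 41 ≤ bound (satisfied).

Step 1: Compute V_q(n, t) = Σ_{j=0}^3 C(n, j) (q−1)^j.
  j = 0: C(15,0)·(1)^0 = 1·1 = 1.
  j = 1: C(15,1)·(1)^1 = 15·1 = 15.
  j = 2: C(15,2)·(1)^2 = 105·1 = 105.
  j = 3: C(15,3)·(1)^3 = 455·1 = 455.
  V_q(n, t) = 1 + 15 + 105 + 455 = 576.
Step 2: q^n = 2^15 = 32768.
Step 3: Hamming bound ⌊q^n / V_q(n,t)⌋ = ⌊32768/576⌋ = 56.
Step 4: Compare |C| = 41 to 56: satisfied.
The claimed |C| lies below the Hamming bound.


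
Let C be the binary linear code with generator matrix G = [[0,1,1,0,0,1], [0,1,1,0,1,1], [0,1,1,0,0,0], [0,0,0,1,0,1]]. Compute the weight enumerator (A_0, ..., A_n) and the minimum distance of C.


Weight distribution: A_0 = 1, A_1 = 3, A_2 = 4, A_3 = 4, A_4 = 3, A_5 = 1. Minimum distance d = 1.

Enumerate all 2^4 = 16 messages m ∈ F_2^4.
For each, compute codeword c = mG in F_2^6, then tally its weight.
  m = 0000 → c = 000000, weight = 0.
  m = 1000 → c = 011001, weight = 3.
  m = 0100 → c = 011011, weight = 4.
  m = 1100 → c = 000010, weight = 1.
  m = 0010 → c = 011000, weight = 2.
  m = 1010 → c = 000001, weight = 1.
  m = 0110 → c = 000011, weight = 2.
  m = 1110 → c = 011010, weight = 3.
  m = 0001 → c = 000101, weight = 2.
  m = 1001 → c = 011100, weight = 3.
  m = 0101 → c = 011110, weight = 4.
  m = 1101 → c = 000111, weight = 3.
  m = 0011 → c = 011101, weight = 4.
  m = 1011 → c = 000100, weight = 1.
  m = 0111 → c = 000110, weight = 2.
  m = 1111 → c = 011111, weight = 5.
Tally weights:
  weight 0: 1 codewords.
  weight 1: 3 codewords.
  weight 2: 4 codewords.
  weight 3: 4 codewords.
  weight 4: 3 codewords.
  weight 5: 1 codewords.
Minimum distance d = smallest w > 0 with A_w > 0 = 1.
Sanity: Σ A_w = 16 = 2^4 = 16 ✓.


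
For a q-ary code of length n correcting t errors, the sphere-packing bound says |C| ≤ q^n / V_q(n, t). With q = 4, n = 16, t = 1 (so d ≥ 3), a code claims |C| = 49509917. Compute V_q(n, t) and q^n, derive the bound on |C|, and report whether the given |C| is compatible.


V_q(n, t) = 49, q^n = 4294967296, Hamming bound = 87652393, |C| = 49509917 ≤ bound (satisfied).

Step 1: Compute V_q(n, t) = Σ_{j=0}^1 C(n, j) (q−1)^j.
  j = 0: C(16,0)·(3)^0 = 1·1 = 1.
  j = 1: C(16,1)·(3)^1 = 16·3 = 48.
  V_q(n, t) = 1 + 48 = 49.
Step 2: q^n = 4^16 = 4294967296.
Step 3: Hamming bound ⌊q^n / V_q(n,t)⌋ = ⌊4294967296/49⌋ = 87652393.
Step 4: Compare |C| = 49509917 to 87652393: satisfied.
The claimed |C| lies below the Hamming bound.


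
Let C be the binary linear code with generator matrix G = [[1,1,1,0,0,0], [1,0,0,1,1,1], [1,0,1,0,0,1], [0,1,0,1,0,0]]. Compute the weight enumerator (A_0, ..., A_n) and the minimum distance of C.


Weight distribution: A_0 = 1, A_2 = 4, A_3 = 6, A_4 = 3, A_5 = 2. Minimum distance d = 2.

Enumerate all 2^4 = 16 messages m ∈ F_2^4.
For each, compute codeword c = mG in F_2^6, then tally its weight.
  m = 0000 → c = 000000, weight = 0.
  m = 1000 → c = 111000, weight = 3.
  m = 0100 → c = 100111, weight = 4.
  m = 1100 → c = 011111, weight = 5.
  m = 0010 → c = 101001, weight = 3.
  m = 1010 → c = 010001, weight = 2.
  m = 0110 → c = 001110, weight = 3.
  m = 1110 → c = 110110, weight = 4.
  m = 0001 → c = 010100, weight = 2.
  m = 1001 → c = 101100, weight = 3.
  m = 0101 → c = 110011, weight = 4.
  m = 1101 → c = 001011, weight = 3.
  m = 0011 → c = 111101, weight = 5.
  m = 1011 → c = 000101, weight = 2.
  m = 0111 → c = 011010, weight = 3.
  m = 1111 → c = 100010, weight = 2.
Tally weights:
  weight 0: 1 codewords.
  weight 2: 4 codewords.
  weight 3: 6 codewords.
  weight 4: 3 codewords.
  weight 5: 2 codewords.
Minimum distance d = smallest w > 0 with A_w > 0 = 2.
Sanity: Σ A_w = 16 = 2^4 = 16 ✓.


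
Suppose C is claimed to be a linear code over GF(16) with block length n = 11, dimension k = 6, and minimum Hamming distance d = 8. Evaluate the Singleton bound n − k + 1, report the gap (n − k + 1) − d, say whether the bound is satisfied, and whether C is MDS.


Singleton RHS = n − k + 1 = 6, slack = -2, bound violated (no such code; not MDS).

Singleton bound: d ≤ n − k + 1.
Here n = 11, k = 6, so n − k + 1 = 6.
Given d = 8, check d ≤ 6: NO.
Slack = (n − k + 1) − d = -2.
The slack is negative: d = 8 exceeds n − k + 1 = 6 by 2, so the Singleton bound is violated and no linear [11, 6, 8]_16 code can exist. In particular it is not MDS (MDS requires d = n − k + 1 exactly).
Description: the claimed parameters are [11, 6, 8]_16; such a code would be impossible (violates the Singleton bound).


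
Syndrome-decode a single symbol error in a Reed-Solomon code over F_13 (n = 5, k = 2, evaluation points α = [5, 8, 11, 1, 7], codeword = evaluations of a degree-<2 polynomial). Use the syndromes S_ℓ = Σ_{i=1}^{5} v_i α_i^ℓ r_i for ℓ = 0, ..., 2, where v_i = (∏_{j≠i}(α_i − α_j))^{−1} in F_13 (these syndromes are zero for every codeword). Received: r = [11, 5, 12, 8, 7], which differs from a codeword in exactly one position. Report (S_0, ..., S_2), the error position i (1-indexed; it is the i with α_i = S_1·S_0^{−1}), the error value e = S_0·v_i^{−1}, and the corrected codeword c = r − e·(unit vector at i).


S = (5, 5, 5), error at position 4, error magnitude e = 2, c = [11, 5, 12, 6, 7].

Step 1: column multipliers v_i = (∏_{j≠i}(α_i − α_j))^{−1} mod 13.
  i = 1 (α = 5): (5−8)(5−11)(5−1)(5−7) = (−3)·(−6)·4·(−2) = −144 ≡ 12, so v_1 = 12^{−1} = 12 (mod 13).
  i = 2 (α = 8): (8−5)(8−11)(8−1)(8−7) = 3·(−3)·7·1 = −63 ≡ 2, so v_2 = 2^{−1} = 7 (mod 13).
  i = 3 (α = 11): (11−5)(11−8)(11−1)(11−7) = 6·3·10·4 = 720 ≡ 5, so v_3 = 5^{−1} = 8 (mod 13).
  i = 4 (α = 1): (1−5)(1−8)(1−11)(1−7) = (−4)·(−7)·(−10)·(−6) = 1680 ≡ 3, so v_4 = 3^{−1} = 9 (mod 13).
  i = 5 (α = 7): (7−5)(7−8)(7−11)(7−1) = 2·(−1)·(−4)·6 = 48 ≡ 9, so v_5 = 9^{−1} = 3 (mod 13).
  v = [12, 7, 8, 9, 3].
Step 2: syndromes of r = [11, 5, 12, 8, 7] (all sums mod 13).
  S_0 = Σ v_i r_i = 12·11 + 7·5 + 8·12 + 9·8 + 3·7 = 356 ≡ 5.
  S_1 = Σ v_i α_i r_i = 12·5·11 + 7·8·5 + 8·11·12 + 9·1·8 + 3·7·7 = 2215 ≡ 5.
  α_i^2 mod 13 = [12, 12, 4, 1, 10].
  S_2 = Σ v_i α_i^2 r_i = 12·12·11 + 7·12·5 + 8·4·12 + 9·1·8 + 3·10·7 = 2670 ≡ 5.
  S = (5, 5, 5) ≠ 0, so r is not a codeword (an error is present).
Step 3: locate the error. For a single error e at position i, S_ℓ = v_i·e·α_i^ℓ, so α_err = S_1/S_0.
  S_0^{−1} = 5^{−1} = 8 (mod 13), so α_err = 5·8 = 40 ≡ 1 = α_4. Error position i = 4.
  Consistency check: S_2/S_1 = 5·8 = 40 ≡ 1 = α_err ✓ (single-error assumption holds).
Step 4: error magnitude e = S_0/v_4 = S_0·∏_{j≠4}(α_4 − α_j) = 5·3 = 15 ≡ 2 (mod 13).
Step 5: correct position 4: c_4 = r_4 − e = 8 − 2 ≡ 6 (mod 13). Hence c = [11, 5, 12, 6, 7].
  Check: interpolating c through the α_i gives m(x) = 8 + 11·x (degree < 2) with m(α_i) = c_i for every i, so c is indeed a codeword.


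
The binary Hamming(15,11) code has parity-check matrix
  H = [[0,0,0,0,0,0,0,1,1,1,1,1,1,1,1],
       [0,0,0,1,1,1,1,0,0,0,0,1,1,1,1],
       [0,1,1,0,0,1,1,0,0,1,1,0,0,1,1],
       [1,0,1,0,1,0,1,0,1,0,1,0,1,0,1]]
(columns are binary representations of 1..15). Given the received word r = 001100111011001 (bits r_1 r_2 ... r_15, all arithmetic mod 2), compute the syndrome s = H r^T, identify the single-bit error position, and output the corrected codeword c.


s = (1, 0, 0, 1)^T, error position = 9, corrected codeword c = 001100110011001

Compute s = H r^T mod 2 one row at a time:
  s_1 = 1 + 1 + 0 + 1 + 1 + 0 + 0 + 1 = 5 ≡ 1 (mod 2).
  s_2 = 1 + 0 + 0 + 1 + 1 + 0 + 0 + 1 = 4 ≡ 0 (mod 2).
  s_3 = 0 + 1 + 0 + 1 + 0 + 1 + 0 + 1 = 4 ≡ 0 (mod 2).
  s_4 = 0 + 1 + 0 + 1 + 1 + 1 + 0 + 1 = 5 ≡ 1 (mod 2).
s = (1, 0, 0, 1)^T — this equals column 9 of H (binary 1001), so error is at position 9.
Correct: flip bit 9 of r = 001100111011001 to get c = 001100110011001.


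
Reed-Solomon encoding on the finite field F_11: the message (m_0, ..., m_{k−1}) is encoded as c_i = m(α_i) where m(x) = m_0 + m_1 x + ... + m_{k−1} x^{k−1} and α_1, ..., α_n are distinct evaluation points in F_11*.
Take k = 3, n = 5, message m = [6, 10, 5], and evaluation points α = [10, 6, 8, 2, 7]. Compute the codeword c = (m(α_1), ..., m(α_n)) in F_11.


c = [1, 4, 10, 2, 2]

Message polynomial: m(x) = 6 + 10·x + 5·x^2 (mod 11).
For each evaluation point α_i, compute m(α_i) mod 11:
  α_1 = 10: Horner steps 5 → 5 → 1, so m(10) = 1.
  α_2 = 6: Horner steps 5 → 7 → 4, so m(6) = 4.
  α_3 = 8: Horner steps 5 → 6 → 10, so m(8) = 10.
  α_4 = 2: Horner steps 5 → 9 → 2, so m(2) = 2.
  α_5 = 7: Horner steps 5 → 1 → 2, so m(7) = 2.
Codeword c = [1, 4, 10, 2, 2] ∈ F_11^5.


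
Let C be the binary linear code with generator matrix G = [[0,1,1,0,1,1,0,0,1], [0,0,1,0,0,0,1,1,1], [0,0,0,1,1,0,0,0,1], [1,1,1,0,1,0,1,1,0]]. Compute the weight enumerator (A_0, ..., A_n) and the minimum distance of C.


Weight distribution: A_0 = 1, A_3 = 3, A_4 = 3, A_5 = 4, A_6 = 4, A_7 = 1. Minimum distance d = 3.

Enumerate all 2^4 = 16 messages m ∈ F_2^4.
For each, compute codeword c = mG in F_2^9, then tally its weight.
  m = 0000 → c = 000000000, weight = 0.
  m = 1000 → c = 011011001, weight = 5.
  m = 0100 → c = 001000111, weight = 4.
  m = 1100 → c = 010011110, weight = 5.
  m = 0010 → c = 000110001, weight = 3.
  m = 1010 → c = 011101000, weight = 4.
  m = 0110 → c = 001110110, weight = 5.
  m = 1110 → c = 010101111, weight = 6.
  m = 0001 → c = 111010110, weight = 6.
  m = 1001 → c = 100001111, weight = 5.
  m = 0101 → c = 110010001, weight = 4.
  m = 1101 → c = 101001000, weight = 3.
  m = 0011 → c = 111100111, weight = 7.
  m = 1011 → c = 100111110, weight = 6.
  m = 0111 → c = 110100000, weight = 3.
  m = 1111 → c = 101111001, weight = 6.
Tally weights:
  weight 0: 1 codewords.
  weight 3: 3 codewords.
  weight 4: 3 codewords.
  weight 5: 4 codewords.
  weight 6: 4 codewords.
  weight 7: 1 codewords.
Minimum distance d = smallest w > 0 with A_w > 0 = 3.
Sanity: Σ A_w = 16 = 2^4 = 16 ✓.


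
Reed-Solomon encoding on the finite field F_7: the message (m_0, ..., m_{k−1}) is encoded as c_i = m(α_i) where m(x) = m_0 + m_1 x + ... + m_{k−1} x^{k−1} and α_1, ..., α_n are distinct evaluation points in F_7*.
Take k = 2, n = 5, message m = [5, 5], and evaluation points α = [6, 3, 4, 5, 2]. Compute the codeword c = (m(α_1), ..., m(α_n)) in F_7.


c = [0, 6, 4, 2, 1]

Message polynomial: m(x) = 5 + 5·x (mod 7).
For each evaluation point α_i, compute m(α_i) mod 7:
  α_1 = 6: Horner steps 5 → 0, so m(6) = 0.
  α_2 = 3: Horner steps 5 → 6, so m(3) = 6.
  α_3 = 4: Horner steps 5 → 4, so m(4) = 4.
  α_4 = 5: Horner steps 5 → 2, so m(5) = 2.
  α_5 = 2: Horner steps 5 → 1, so m(2) = 1.
Codeword c = [0, 6, 4, 2, 1] ∈ F_7^5.


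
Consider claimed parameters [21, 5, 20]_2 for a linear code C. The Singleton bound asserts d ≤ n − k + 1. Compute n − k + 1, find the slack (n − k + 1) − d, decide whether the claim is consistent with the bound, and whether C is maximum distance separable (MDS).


Singleton RHS = n − k + 1 = 17, slack = -3, bound violated (no such code; not MDS).

Singleton bound: d ≤ n − k + 1.
Here n = 21, k = 5, so n − k + 1 = 17.
Given d = 20, check d ≤ 17: NO.
Slack = (n − k + 1) − d = -3.
The slack is negative: d = 20 exceeds n − k + 1 = 17 by 3, so the Singleton bound is violated and no linear [21, 5, 20]_2 code can exist. In particular it is not MDS (MDS requires d = n − k + 1 exactly).
Description: the claimed parameters are [21, 5, 20]_2; such a code would be impossible (violates the Singleton bound).


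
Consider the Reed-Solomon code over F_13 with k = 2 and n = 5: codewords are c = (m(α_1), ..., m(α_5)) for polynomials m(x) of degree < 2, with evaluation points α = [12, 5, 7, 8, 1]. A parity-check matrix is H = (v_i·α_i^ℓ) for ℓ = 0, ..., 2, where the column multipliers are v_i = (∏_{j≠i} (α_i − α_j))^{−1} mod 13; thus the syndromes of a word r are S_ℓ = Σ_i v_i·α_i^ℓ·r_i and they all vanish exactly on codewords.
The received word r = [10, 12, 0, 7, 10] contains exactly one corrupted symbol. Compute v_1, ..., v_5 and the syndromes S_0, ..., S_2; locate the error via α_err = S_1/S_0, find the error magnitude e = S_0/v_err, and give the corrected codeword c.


S = (11, 2, 11), error at position 1, error magnitude e = 1, c = [9, 12, 0, 7, 10].

Step 1: column multipliers v_i = (∏_{j≠i}(α_i − α_j))^{−1} mod 13.
  i = 1 (α = 12): (12−5)(12−7)(12−8)(12−1) = 7·5·4·11 = 1540 ≡ 6, so v_1 = 6^{−1} = 11 (mod 13).
  i = 2 (α = 5): (5−12)(5−7)(5−8)(5−1) = (−7)·(−2)·(−3)·4 = −168 ≡ 1, so v_2 = 1^{−1} = 1 (mod 13).
  i = 3 (α = 7): (7−12)(7−5)(7−8)(7−1) = (−5)·2·(−1)·6 = 60 ≡ 8, so v_3 = 8^{−1} = 5 (mod 13).
  i = 4 (α = 8): (8−12)(8−5)(8−7)(8−1) = (−4)·3·1·7 = −84 ≡ 7, so v_4 = 7^{−1} = 2 (mod 13).
  i = 5 (α = 1): (1−12)(1−5)(1−7)(1−8) = (−11)·(−4)·(−6)·(−7) = 1848 ≡ 2, so v_5 = 2^{−1} = 7 (mod 13).
  v = [11, 1, 5, 2, 7].
Step 2: syndromes of r = [10, 12, 0, 7, 10] (all sums mod 13).
  S_0 = Σ v_i r_i = 11·10 + 1·12 + 5·0 + 2·7 + 7·10 = 206 ≡ 11.
  S_1 = Σ v_i α_i r_i = 11·12·10 + 1·5·12 + 5·7·0 + 2·8·7 + 7·1·10 = 1562 ≡ 2.
  α_i^2 mod 13 = [1, 12, 10, 12, 1].
  S_2 = Σ v_i α_i^2 r_i = 11·1·10 + 1·12·12 + 5·10·0 + 2·12·7 + 7·1·10 = 492 ≡ 11.
  S = (11, 2, 11) ≠ 0, so r is not a codeword (an error is present).
Step 3: locate the error. For a single error e at position i, S_ℓ = v_i·e·α_i^ℓ, so α_err = S_1/S_0.
  S_0^{−1} = 11^{−1} = 6 (mod 13), so α_err = 2·6 = 12 ≡ 12 = α_1. Error position i = 1.
  Consistency check: S_2/S_1 = 11·7 = 77 ≡ 12 = α_err ✓ (single-error assumption holds).
Step 4: error magnitude e = S_0/v_1 = S_0·∏_{j≠1}(α_1 − α_j) = 11·6 = 66 ≡ 1 (mod 13).
Step 5: correct position 1: c_1 = r_1 − e = 10 − 1 ≡ 9 (mod 13). Hence c = [9, 12, 0, 7, 10].
  Check: interpolating c through the α_i gives m(x) = 3 + 7·x (degree < 2) with m(α_i) = c_i for every i, so c is indeed a codeword.


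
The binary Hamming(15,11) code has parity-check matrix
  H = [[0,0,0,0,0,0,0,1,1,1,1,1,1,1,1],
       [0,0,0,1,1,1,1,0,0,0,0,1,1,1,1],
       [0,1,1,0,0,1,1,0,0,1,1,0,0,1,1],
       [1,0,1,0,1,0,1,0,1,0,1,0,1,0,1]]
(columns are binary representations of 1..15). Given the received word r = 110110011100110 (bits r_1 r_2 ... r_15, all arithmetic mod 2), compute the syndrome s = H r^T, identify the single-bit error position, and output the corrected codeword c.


s = (1, 0, 1, 0)^T, error position = 10, corrected codeword c = 110110011000110

Compute s = H r^T mod 2 one row at a time:
  s_1 = 1 + 1 + 1 + 0 + 0 + 1 + 1 + 0 = 5 ≡ 1 (mod 2).
  s_2 = 1 + 1 + 0 + 0 + 0 + 1 + 1 + 0 = 4 ≡ 0 (mod 2).
  s_3 = 1 + 0 + 0 + 0 + 1 + 0 + 1 + 0 = 3 ≡ 1 (mod 2).
  s_4 = 1 + 0 + 1 + 0 + 1 + 0 + 1 + 0 = 4 ≡ 0 (mod 2).
s = (1, 0, 1, 0)^T — this equals column 10 of H (binary 1010), so error is at position 10.
Correct: flip bit 10 of r = 110110011100110 to get c = 110110011000110.


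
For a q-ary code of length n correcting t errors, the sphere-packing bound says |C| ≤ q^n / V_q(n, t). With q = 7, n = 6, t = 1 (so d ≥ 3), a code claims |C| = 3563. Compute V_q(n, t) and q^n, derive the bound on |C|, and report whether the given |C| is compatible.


V_q(n, t) = 37, q^n = 117649, Hamming bound = 3179, |C| = 3563 > bound (violated).

Step 1: Compute V_q(n, t) = Σ_{j=0}^1 C(n, j) (q−1)^j.
  j = 0: C(6,0)·(6)^0 = 1·1 = 1.
  j = 1: C(6,1)·(6)^1 = 6·6 = 36.
  V_q(n, t) = 1 + 36 = 37.
Step 2: q^n = 7^6 = 117649.
Step 3: Hamming bound ⌊q^n / V_q(n,t)⌋ = ⌊117649/37⌋ = 3179.
Step 4: Compare |C| = 3563 to 3179: violated.
The claimed |C| lies above the Hamming bound, so no 7-ary code of length 6 with d ≥ 3 can have 3563 codewords.


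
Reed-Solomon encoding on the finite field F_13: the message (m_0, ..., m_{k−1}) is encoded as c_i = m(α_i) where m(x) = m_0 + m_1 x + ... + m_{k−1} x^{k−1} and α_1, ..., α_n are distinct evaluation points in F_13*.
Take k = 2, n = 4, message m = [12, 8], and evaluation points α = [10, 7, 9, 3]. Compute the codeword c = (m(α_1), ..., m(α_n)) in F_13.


c = [1, 3, 6, 10]

Message polynomial: m(x) = 12 + 8·x (mod 13).
For each evaluation point α_i, compute m(α_i) mod 13:
  α_1 = 10: Horner steps 8 → 1, so m(10) = 1.
  α_2 = 7: Horner steps 8 → 3, so m(7) = 3.
  α_3 = 9: Horner steps 8 → 6, so m(9) = 6.
  α_4 = 3: Horner steps 8 → 10, so m(3) = 10.
Codeword c = [1, 3, 6, 10] ∈ F_13^4.


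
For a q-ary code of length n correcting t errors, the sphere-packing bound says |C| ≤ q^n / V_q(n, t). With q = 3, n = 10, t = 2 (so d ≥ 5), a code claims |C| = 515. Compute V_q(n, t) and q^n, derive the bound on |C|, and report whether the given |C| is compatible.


V_q(n, t) = 201, q^n = 59049, Hamming bound = 293, |C| = 515 > bound (violated).

Step 1: Compute V_q(n, t) = Σ_{j=0}^2 C(n, j) (q−1)^j.
  j = 0: C(10,0)·(2)^0 = 1·1 = 1.
  j = 1: C(10,1)·(2)^1 = 10·2 = 20.
  j = 2: C(10,2)·(2)^2 = 45·4 = 180.
  V_q(n, t) = 1 + 20 + 180 = 201.
Step 2: q^n = 3^10 = 59049.
Step 3: Hamming bound ⌊q^n / V_q(n,t)⌋ = ⌊59049/201⌋ = 293.
Step 4: Compare |C| = 515 to 293: violated.
The claimed |C| lies above the Hamming bound, so no 3-ary code of length 10 with d ≥ 5 can have 515 codewords.


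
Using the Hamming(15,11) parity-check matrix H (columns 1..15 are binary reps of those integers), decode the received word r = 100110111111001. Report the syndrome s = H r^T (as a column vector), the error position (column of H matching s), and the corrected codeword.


s = (0, 1, 0, 0)^T, error position = 4, corrected codeword c = 100010111111001

Compute s = H r^T mod 2 one row at a time:
  s_1 = 1 + 1 + 1 + 1 + 1 + 0 + 0 + 1 = 6 ≡ 0 (mod 2).
  s_2 = 1 + 1 + 0 + 1 + 1 + 0 + 0 + 1 = 5 ≡ 1 (mod 2).
  s_3 = 0 + 0 + 0 + 1 + 1 + 1 + 0 + 1 = 4 ≡ 0 (mod 2).
  s_4 = 1 + 0 + 1 + 1 + 1 + 1 + 0 + 1 = 6 ≡ 0 (mod 2).
s = (0, 1, 0, 0)^T — this equals column 4 of H (binary 0100), so error is at position 4.
Correct: flip bit 4 of r = 100110111111001 to get c = 100010111111001.


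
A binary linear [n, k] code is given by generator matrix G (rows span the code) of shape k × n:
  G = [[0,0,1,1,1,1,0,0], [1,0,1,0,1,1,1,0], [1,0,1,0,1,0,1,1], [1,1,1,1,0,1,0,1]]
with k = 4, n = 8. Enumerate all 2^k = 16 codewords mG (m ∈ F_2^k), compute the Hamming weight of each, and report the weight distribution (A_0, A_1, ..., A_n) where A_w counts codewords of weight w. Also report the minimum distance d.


Weight distribution: A_0 = 1, A_2 = 1, A_3 = 2, A_4 = 5, A_5 = 6, A_6 = 1. Minimum distance d = 2.

Enumerate all 2^4 = 16 messages m ∈ F_2^4.
For each, compute codeword c = mG in F_2^8, then tally its weight.
  m = 0000 → c = 00000000, weight = 0.
  m = 1000 → c = 00111100, weight = 4.
  m = 0100 → c = 10101110, weight = 5.
  m = 1100 → c = 10010010, weight = 3.
  m = 0010 → c = 10101011, weight = 5.
  m = 1010 → c = 10010111, weight = 5.
  m = 0110 → c = 00000101, weight = 2.
  m = 1110 → c = 00111001, weight = 4.
  m = 0001 → c = 11110101, weight = 6.
  m = 1001 → c = 11001001, weight = 4.
  m = 0101 → c = 01011011, weight = 5.
  m = 1101 → c = 01100111, weight = 5.
  m = 0011 → c = 01011110, weight = 5.
  m = 1011 → c = 01100010, weight = 3.
  m = 0111 → c = 11110000, weight = 4.
  m = 1111 → c = 11001100, weight = 4.
Tally weights:
  weight 0: 1 codewords.
  weight 2: 1 codewords.
  weight 3: 2 codewords.
  weight 4: 5 codewords.
  weight 5: 6 codewords.
  weight 6: 1 codewords.
Minimum distance d = smallest w > 0 with A_w > 0 = 2.
Sanity: Σ A_w = 16 = 2^4 = 16 ✓.


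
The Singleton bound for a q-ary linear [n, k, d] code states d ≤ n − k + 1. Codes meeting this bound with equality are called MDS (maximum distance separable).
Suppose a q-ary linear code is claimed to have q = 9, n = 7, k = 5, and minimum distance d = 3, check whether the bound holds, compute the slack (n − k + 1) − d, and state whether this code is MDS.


Singleton RHS = n − k + 1 = 3, slack = 0, bound satisfied, MDS.

Singleton bound: d ≤ n − k + 1.
Here n = 7, k = 5, so n − k + 1 = 3.
Given d = 3, check d ≤ 3: YES.
Slack = (n − k + 1) − d = 0.
The code is MDS (slack = 0).
Description: the claimed parameters are [7, 5, 3]_9; such a code would be MDS (meets Singleton bound).


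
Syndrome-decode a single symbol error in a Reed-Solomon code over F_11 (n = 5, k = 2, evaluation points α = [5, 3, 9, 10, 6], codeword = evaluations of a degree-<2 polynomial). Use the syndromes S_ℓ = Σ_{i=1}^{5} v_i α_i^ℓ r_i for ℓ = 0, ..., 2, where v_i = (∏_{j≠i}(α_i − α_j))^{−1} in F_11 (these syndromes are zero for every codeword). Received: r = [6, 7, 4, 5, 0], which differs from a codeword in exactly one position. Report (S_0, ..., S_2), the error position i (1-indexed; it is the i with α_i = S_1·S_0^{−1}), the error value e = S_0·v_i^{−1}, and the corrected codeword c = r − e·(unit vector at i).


S = (5, 6, 5), error at position 4, error magnitude e = 7, c = [6, 7, 4, 9, 0].

Step 1: column multipliers v_i = (∏_{j≠i}(α_i − α_j))^{−1} mod 11.
  i = 1 (α = 5): (5−3)(5−9)(5−10)(5−6) = 2·(−4)·(−5)·(−1) = −40 ≡ 4, so v_1 = 4^{−1} = 3 (mod 11).
  i = 2 (α = 3): (3−5)(3−9)(3−10)(3−6) = (−2)·(−6)·(−7)·(−3) = 252 ≡ 10, so v_2 = 10^{−1} = 10 (mod 11).
  i = 3 (α = 9): (9−5)(9−3)(9−10)(9−6) = 4·6·(−1)·3 = −72 ≡ 5, so v_3 = 5^{−1} = 9 (mod 11).
  i = 4 (α = 10): (10−5)(10−3)(10−9)(10−6) = 5·7·1·4 = 140 ≡ 8, so v_4 = 8^{−1} = 7 (mod 11).
  i = 5 (α = 6): (6−5)(6−3)(6−9)(6−10) = 1·3·(−3)·(−4) = 36 ≡ 3, so v_5 = 3^{−1} = 4 (mod 11).
  v = [3, 10, 9, 7, 4].
Step 2: syndromes of r = [6, 7, 4, 5, 0] (all sums mod 11).
  S_0 = Σ v_i r_i = 3·6 + 10·7 + 9·4 + 7·5 + 4·0 = 159 ≡ 5.
  S_1 = Σ v_i α_i r_i = 3·5·6 + 10·3·7 + 9·9·4 + 7·10·5 + 4·6·0 = 974 ≡ 6.
  α_i^2 mod 11 = [3, 9, 4, 1, 3].
  S_2 = Σ v_i α_i^2 r_i = 3·3·6 + 10·9·7 + 9·4·4 + 7·1·5 + 4·3·0 = 863 ≡ 5.
  S = (5, 6, 5) ≠ 0, so r is not a codeword (an error is present).
Step 3: locate the error. For a single error e at position i, S_ℓ = v_i·e·α_i^ℓ, so α_err = S_1/S_0.
  S_0^{−1} = 5^{−1} = 9 (mod 11), so α_err = 6·9 = 54 ≡ 10 = α_4. Error position i = 4.
  Consistency check: S_2/S_1 = 5·2 = 10 ≡ 10 = α_err ✓ (single-error assumption holds).
Step 4: error magnitude e = S_0/v_4 = S_0·∏_{j≠4}(α_4 − α_j) = 5·8 = 40 ≡ 7 (mod 11).
Step 5: correct position 4: c_4 = r_4 − e = 5 − 7 ≡ 9 (mod 11). Hence c = [6, 7, 4, 9, 0].
  Check: interpolating c through the α_i gives m(x) = 3 + 5·x (degree < 2) with m(α_i) = c_i for every i, so c is indeed a codeword.


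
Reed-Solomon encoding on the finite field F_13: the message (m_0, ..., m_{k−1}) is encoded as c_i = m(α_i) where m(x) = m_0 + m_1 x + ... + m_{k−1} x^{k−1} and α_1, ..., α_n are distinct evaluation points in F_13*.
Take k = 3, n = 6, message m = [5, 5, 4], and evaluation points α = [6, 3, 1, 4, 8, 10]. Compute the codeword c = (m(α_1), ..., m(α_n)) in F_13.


c = [10, 4, 1, 11, 2, 0]

Message polynomial: m(x) = 5 + 5·x + 4·x^2 (mod 13).
For each evaluation point α_i, compute m(α_i) mod 13:
  α_1 = 6: Horner steps 4 → 3 → 10, so m(6) = 10.
  α_2 = 3: Horner steps 4 → 4 → 4, so m(3) = 4.
  α_3 = 1: Horner steps 4 → 9 → 1, so m(1) = 1.
  α_4 = 4: Horner steps 4 → 8 → 11, so m(4) = 11.
  α_5 = 8: Horner steps 4 → 11 → 2, so m(8) = 2.
  α_6 = 10: Horner steps 4 → 6 → 0, so m(10) = 0.
Codeword c = [10, 4, 1, 11, 2, 0] ∈ F_13^6.


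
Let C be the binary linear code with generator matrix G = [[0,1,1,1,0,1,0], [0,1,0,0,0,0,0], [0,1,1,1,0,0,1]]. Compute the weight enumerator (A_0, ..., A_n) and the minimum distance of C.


Weight distribution: A_0 = 1, A_1 = 1, A_2 = 1, A_3 = 3, A_4 = 2. Minimum distance d = 1.

Enumerate all 2^3 = 8 messages m ∈ F_2^3.
For each, compute codeword c = mG in F_2^7, then tally its weight.
  m = 000 → c = 0000000, weight = 0.
  m = 100 → c = 0111010, weight = 4.
  m = 010 → c = 0100000, weight = 1.
  m = 110 → c = 0011010, weight = 3.
  m = 001 → c = 0111001, weight = 4.
  m = 101 → c = 0000011, weight = 2.
  m = 011 → c = 0011001, weight = 3.
  m = 111 → c = 0100011, weight = 3.
Tally weights:
  weight 0: 1 codewords.
  weight 1: 1 codewords.
  weight 2: 1 codewords.
  weight 3: 3 codewords.
  weight 4: 2 codewords.
Minimum distance d = smallest w > 0 with A_w > 0 = 1.
Sanity: Σ A_w = 8 = 2^3 = 8 ✓.


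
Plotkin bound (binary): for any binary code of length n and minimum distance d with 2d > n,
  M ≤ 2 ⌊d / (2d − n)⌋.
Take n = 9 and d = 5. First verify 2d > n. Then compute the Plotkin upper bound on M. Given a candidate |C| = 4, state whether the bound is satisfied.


Plotkin bound M ≤ 10; given |C| = 4 ≤ bound (satisfied).

Check applicability: 2d = 10, n = 9.
2d − n = 1 > 0, so Plotkin applies.
Compute d/(2d−n) = 5/1 ≈ 5.0000.
⌊d/(2d−n)⌋ = 5.
Plotkin bound: M ≤ 2·5 = 10.
Given |C| = 4, check: satisfied.
This |C| is below the Plotkin bound.


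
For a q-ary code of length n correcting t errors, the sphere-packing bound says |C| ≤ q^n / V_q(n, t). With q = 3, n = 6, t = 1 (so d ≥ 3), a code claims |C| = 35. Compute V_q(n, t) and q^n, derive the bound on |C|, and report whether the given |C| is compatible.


V_q(n, t) = 13, q^n = 729, Hamming bound = 56, |C| = 35 ≤ bound (satisfied).

Step 1: Compute V_q(n, t) = Σ_{j=0}^1 C(n, j) (q−1)^j.
  j = 0: C(6,0)·(2)^0 = 1·1 = 1.
  j = 1: C(6,1)·(2)^1 = 6·2 = 12.
  V_q(n, t) = 1 + 12 = 13.
Step 2: q^n = 3^6 = 729.
Step 3: Hamming bound ⌊q^n / V_q(n,t)⌋ = ⌊729/13⌋ = 56.
Step 4: Compare |C| = 35 to 56: satisfied.
The claimed |C| lies below the Hamming bound.


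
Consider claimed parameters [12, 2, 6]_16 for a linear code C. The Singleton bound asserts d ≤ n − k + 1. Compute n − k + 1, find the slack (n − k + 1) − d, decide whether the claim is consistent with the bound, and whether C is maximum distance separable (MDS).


Singleton RHS = n − k + 1 = 11, slack = 5, bound satisfied, not MDS.

Singleton bound: d ≤ n − k + 1.
Here n = 12, k = 2, so n − k + 1 = 11.
Given d = 6, check d ≤ 11: YES.
Slack = (n − k + 1) − d = 5.
The code is NOT MDS (slack = 5 > 0).
Description: the claimed parameters are [12, 2, 6]_16; such a code would be non-MDS.


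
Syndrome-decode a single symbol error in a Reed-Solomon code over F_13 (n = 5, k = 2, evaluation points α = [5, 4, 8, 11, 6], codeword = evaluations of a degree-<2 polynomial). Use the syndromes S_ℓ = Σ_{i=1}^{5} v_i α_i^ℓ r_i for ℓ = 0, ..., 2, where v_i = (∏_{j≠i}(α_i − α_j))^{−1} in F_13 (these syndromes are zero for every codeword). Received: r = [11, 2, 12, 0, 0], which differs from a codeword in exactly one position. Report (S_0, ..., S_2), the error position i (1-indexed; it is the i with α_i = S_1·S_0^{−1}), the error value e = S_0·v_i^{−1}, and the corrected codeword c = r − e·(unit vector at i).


S = (12, 7, 3), error at position 5, error magnitude e = 6, c = [11, 2, 12, 0, 7].

Step 1: column multipliers v_i = (∏_{j≠i}(α_i − α_j))^{−1} mod 13.
  i = 1 (α = 5): (5−4)(5−8)(5−11)(5−6) = 1·(−3)·(−6)·(−1) = −18 ≡ 8, so v_1 = 8^{−1} = 5 (mod 13).
  i = 2 (α = 4): (4−5)(4−8)(4−11)(4−6) = (−1)·(−4)·(−7)·(−2) = 56 ≡ 4, so v_2 = 4^{−1} = 10 (mod 13).
  i = 3 (α = 8): (8−5)(8−4)(8−11)(8−6) = 3·4·(−3)·2 = −72 ≡ 6, so v_3 = 6^{−1} = 11 (mod 13).
  i = 4 (α = 11): (11−5)(11−4)(11−8)(11−6) = 6·7·3·5 = 630 ≡ 6, so v_4 = 6^{−1} = 11 (mod 13).
  i = 5 (α = 6): (6−5)(6−4)(6−8)(6−11) = 1·2·(−2)·(−5) = 20 ≡ 7, so v_5 = 7^{−1} = 2 (mod 13).
  v = [5, 10, 11, 11, 2].
Step 2: syndromes of r = [11, 2, 12, 0, 0] (all sums mod 13).
  S_0 = Σ v_i r_i = 5·11 + 10·2 + 11·12 + 11·0 + 2·0 = 207 ≡ 12.
  S_1 = Σ v_i α_i r_i = 5·5·11 + 10·4·2 + 11·8·12 + 11·11·0 + 2·6·0 = 1411 ≡ 7.
  α_i^2 mod 13 = [12, 3, 12, 4, 10].
  S_2 = Σ v_i α_i^2 r_i = 5·12·11 + 10·3·2 + 11·12·12 + 11·4·0 + 2·10·0 = 2304 ≡ 3.
  S = (12, 7, 3) ≠ 0, so r is not a codeword (an error is present).
Step 3: locate the error. For a single error e at position i, S_ℓ = v_i·e·α_i^ℓ, so α_err = S_1/S_0.
  S_0^{−1} = 12^{−1} = 12 (mod 13), so α_err = 7·12 = 84 ≡ 6 = α_5. Error position i = 5.
  Consistency check: S_2/S_1 = 3·2 = 6 ≡ 6 = α_err ✓ (single-error assumption holds).
Step 4: error magnitude e = S_0/v_5 = S_0·∏_{j≠5}(α_5 − α_j) = 12·7 = 84 ≡ 6 (mod 13).
Step 5: correct position 5: c_5 = r_5 − e = 0 − 6 ≡ 7 (mod 13). Hence c = [11, 2, 12, 0, 7].
  Check: interpolating c through the α_i gives m(x) = 5 + 9·x (degree < 2) with m(α_i) = c_i for every i, so c is indeed a codeword.


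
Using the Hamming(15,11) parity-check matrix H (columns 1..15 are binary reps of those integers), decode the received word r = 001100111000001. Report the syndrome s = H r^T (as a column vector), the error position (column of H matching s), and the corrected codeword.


s = (1, 1, 1, 0)^T, error position = 14, corrected codeword c = 001100111000011

Compute s = H r^T mod 2 one row at a time:
  s_1 = 1 + 1 + 0 + 0 + 0 + 0 + 0 + 1 = 3 ≡ 1 (mod 2).
  s_2 = 1 + 0 + 0 + 1 + 0 + 0 + 0 + 1 = 3 ≡ 1 (mod 2).
  s_3 = 0 + 1 + 0 + 1 + 0 + 0 + 0 + 1 = 3 ≡ 1 (mod 2).
  s_4 = 0 + 1 + 0 + 1 + 1 + 0 + 0 + 1 = 4 ≡ 0 (mod 2).
s = (1, 1, 1, 0)^T — this equals column 14 of H (binary 1110), so error is at position 14.
Correct: flip bit 14 of r = 001100111000001 to get c = 001100111000011.


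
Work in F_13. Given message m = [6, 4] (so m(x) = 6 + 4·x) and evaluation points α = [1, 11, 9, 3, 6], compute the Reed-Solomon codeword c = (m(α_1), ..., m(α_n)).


c = [10, 11, 3, 5, 4]

Message polynomial: m(x) = 6 + 4·x (mod 13).
For each evaluation point α_i, compute m(α_i) mod 13:
  α_1 = 1: Horner steps 4 → 10, so m(1) = 10.
  α_2 = 11: Horner steps 4 → 11, so m(11) = 11.
  α_3 = 9: Horner steps 4 → 3, so m(9) = 3.
  α_4 = 3: Horner steps 4 → 5, so m(3) = 5.
  α_5 = 6: Horner steps 4 → 4, so m(6) = 4.
Codeword c = [10, 11, 3, 5, 4] ∈ F_13^5.


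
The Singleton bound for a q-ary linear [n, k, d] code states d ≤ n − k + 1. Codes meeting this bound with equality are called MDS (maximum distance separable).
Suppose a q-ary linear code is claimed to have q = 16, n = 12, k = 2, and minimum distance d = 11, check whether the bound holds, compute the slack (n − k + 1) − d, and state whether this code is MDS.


Singleton RHS = n − k + 1 = 11, slack = 0, bound satisfied, MDS.

Singleton bound: d ≤ n − k + 1.
Here n = 12, k = 2, so n − k + 1 = 11.
Given d = 11, check d ≤ 11: YES.
Slack = (n − k + 1) − d = 0.
The code is MDS (slack = 0).
Description: the claimed parameters are [12, 2, 11]_16; such a code would be MDS (meets Singleton bound).


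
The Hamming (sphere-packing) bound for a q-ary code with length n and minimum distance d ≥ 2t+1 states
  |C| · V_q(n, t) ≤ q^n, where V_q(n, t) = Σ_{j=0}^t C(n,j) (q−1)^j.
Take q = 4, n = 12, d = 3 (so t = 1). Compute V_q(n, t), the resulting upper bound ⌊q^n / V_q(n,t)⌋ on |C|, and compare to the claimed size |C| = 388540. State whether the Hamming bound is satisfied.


V_q(n, t) = 37, q^n = 16777216, Hamming bound = 453438, |C| = 388540 ≤ bound (satisfied).

Step 1: Compute V_q(n, t) = Σ_{j=0}^1 C(n, j) (q−1)^j.
  j = 0: C(12,0)·(3)^0 = 1·1 = 1.
  j = 1: C(12,1)·(3)^1 = 12·3 = 36.
  V_q(n, t) = 1 + 36 = 37.
Step 2: q^n = 4^12 = 16777216.
Step 3: Hamming bound ⌊q^n / V_q(n,t)⌋ = ⌊16777216/37⌋ = 453438.
Step 4: Compare |C| = 388540 to 453438: satisfied.
The claimed |C| lies below the Hamming bound.


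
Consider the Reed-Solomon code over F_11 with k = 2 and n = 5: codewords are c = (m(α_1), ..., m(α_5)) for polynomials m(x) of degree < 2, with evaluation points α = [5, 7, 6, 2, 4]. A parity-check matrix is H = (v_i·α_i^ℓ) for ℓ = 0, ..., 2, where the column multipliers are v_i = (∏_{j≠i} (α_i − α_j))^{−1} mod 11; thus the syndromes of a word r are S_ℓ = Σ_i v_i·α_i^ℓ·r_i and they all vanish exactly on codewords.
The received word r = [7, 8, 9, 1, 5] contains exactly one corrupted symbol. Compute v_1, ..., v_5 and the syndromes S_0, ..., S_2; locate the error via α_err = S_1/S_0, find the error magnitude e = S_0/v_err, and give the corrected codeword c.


S = (1, 7, 5), error at position 2, error magnitude e = 8, c = [7, 0, 9, 1, 5].

Step 1: column multipliers v_i = (∏_{j≠i}(α_i − α_j))^{−1} mod 11.
  i = 1 (α = 5): (5−7)(5−6)(5−2)(5−4) = (−2)·(−1)·3·1 = 6 ≡ 6, so v_1 = 6^{−1} = 2 (mod 11).
  i = 2 (α = 7): (7−5)(7−6)(7−2)(7−4) = 2·1·5·3 = 30 ≡ 8, so v_2 = 8^{−1} = 7 (mod 11).
  i = 3 (α = 6): (6−5)(6−7)(6−2)(6−4) = 1·(−1)·4·2 = −8 ≡ 3, so v_3 = 3^{−1} = 4 (mod 11).
  i = 4 (α = 2): (2−5)(2−7)(2−6)(2−4) = (−3)·(−5)·(−4)·(−2) = 120 ≡ 10, so v_4 = 10^{−1} = 10 (mod 11).
  i = 5 (α = 4): (4−5)(4−7)(4−6)(4−2) = (−1)·(−3)·(−2)·2 = −12 ≡ 10, so v_5 = 10^{−1} = 10 (mod 11).
  v = [2, 7, 4, 10, 10].
Step 2: syndromes of r = [7, 8, 9, 1, 5] (all sums mod 11).
  S_0 = Σ v_i r_i = 2·7 + 7·8 + 4·9 + 10·1 + 10·5 = 166 ≡ 1.
  S_1 = Σ v_i α_i r_i = 2·5·7 + 7·7·8 + 4·6·9 + 10·2·1 + 10·4·5 = 898 ≡ 7.
  α_i^2 mod 11 = [3, 5, 3, 4, 5].
  S_2 = Σ v_i α_i^2 r_i = 2·3·7 + 7·5·8 + 4·3·9 + 10·4·1 + 10·5·5 = 720 ≡ 5.
  S = (1, 7, 5) ≠ 0, so r is not a codeword (an error is present).
Step 3: locate the error. For a single error e at position i, S_ℓ = v_i·e·α_i^ℓ, so α_err = S_1/S_0.
  S_0^{−1} = 1^{−1} = 1 (mod 11), so α_err = 7·1 = 7 ≡ 7 = α_2. Error position i = 2.
  Consistency check: S_2/S_1 = 5·8 = 40 ≡ 7 = α_err ✓ (single-error assumption holds).
Step 4: error magnitude e = S_0/v_2 = S_0·∏_{j≠2}(α_2 − α_j) = 1·8 = 8 ≡ 8 (mod 11).
Step 5: correct position 2: c_2 = r_2 − e = 8 − 8 ≡ 0 (mod 11). Hence c = [7, 0, 9, 1, 5].
  Check: interpolating c through the α_i gives m(x) = 8 + 2·x (degree < 2) with m(α_i) = c_i for every i, so c is indeed a codeword.
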